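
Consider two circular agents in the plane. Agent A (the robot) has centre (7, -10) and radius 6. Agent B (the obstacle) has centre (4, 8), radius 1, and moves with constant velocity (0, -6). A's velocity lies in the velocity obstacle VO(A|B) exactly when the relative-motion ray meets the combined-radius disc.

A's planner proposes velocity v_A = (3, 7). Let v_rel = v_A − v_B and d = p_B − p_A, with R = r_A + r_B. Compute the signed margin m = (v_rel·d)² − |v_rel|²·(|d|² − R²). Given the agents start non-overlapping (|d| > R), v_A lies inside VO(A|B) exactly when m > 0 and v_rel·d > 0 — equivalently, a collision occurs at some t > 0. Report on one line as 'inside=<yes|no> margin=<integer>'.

d = (-3, 18),  |d|² = 333;  R = 6+1 = 7,  c = 333−7² = 284
v_rel = (3, 13),  |v_rel|² = 178;  v_rel·d = (3)·(-3) + (13)·(18) = 225
178·t² − 450·t + 284 = 0  ⇒  m = 225² − 178·284 = 73
m = 73 > 0,  v_rel·d = 225 > 0  ⇒  inside

inside=yes margin=73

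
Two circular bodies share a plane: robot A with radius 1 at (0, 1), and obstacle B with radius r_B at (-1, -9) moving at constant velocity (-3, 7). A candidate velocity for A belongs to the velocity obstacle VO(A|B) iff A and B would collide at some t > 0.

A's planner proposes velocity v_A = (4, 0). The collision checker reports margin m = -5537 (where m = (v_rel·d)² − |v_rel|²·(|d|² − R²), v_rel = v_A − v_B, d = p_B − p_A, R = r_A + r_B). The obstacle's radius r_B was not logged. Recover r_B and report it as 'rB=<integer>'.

m = -5537
d = (-1, -10);  v_rel = (7, -7),  |v_rel|² = 98
v_rel×d = (7)·(-10) − (-7)·(-1) = -77
since m = R²·98 − (-77)²:  R² = (5929 + -5537) / 98 = 4
R = √4 = 2  ⇒  r_B = 2 − 1 = 1

rB=1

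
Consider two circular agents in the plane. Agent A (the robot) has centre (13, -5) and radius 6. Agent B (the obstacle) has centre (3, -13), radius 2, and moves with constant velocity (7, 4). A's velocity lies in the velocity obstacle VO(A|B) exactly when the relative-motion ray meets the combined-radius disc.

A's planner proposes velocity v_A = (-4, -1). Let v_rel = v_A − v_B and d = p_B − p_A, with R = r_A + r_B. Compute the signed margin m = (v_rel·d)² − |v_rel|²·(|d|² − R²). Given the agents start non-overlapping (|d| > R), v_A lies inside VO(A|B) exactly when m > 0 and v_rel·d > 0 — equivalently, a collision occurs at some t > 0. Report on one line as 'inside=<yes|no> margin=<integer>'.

d = (-10, -8),  |d|² = 164;  R = 6+2 = 8,  c = 164−8² = 100
v_rel = (-11, -5),  |v_rel|² = 146;  v_rel·d = (-11)·(-10) + (-5)·(-8) = 150
146·t² − 300·t + 100 = 0  ⇒  m = 150² − 146·100 = 7900
m = 7900 > 0,  v_rel·d = 150 > 0  ⇒  inside

inside=yes margin=7900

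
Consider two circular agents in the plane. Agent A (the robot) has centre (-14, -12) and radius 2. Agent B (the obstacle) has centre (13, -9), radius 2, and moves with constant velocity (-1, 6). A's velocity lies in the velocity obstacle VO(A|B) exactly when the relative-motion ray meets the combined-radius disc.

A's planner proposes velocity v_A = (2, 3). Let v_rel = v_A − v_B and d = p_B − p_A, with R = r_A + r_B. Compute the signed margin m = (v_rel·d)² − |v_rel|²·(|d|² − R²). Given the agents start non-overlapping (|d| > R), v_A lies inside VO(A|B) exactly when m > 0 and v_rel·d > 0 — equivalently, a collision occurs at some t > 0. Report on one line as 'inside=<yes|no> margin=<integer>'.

d = (27, 3),  |d|² = 738;  R = 2+2 = 4,  c = 738−4² = 722
v_rel = (3, -3),  |v_rel|² = 18;  v_rel·d = (3)·(27) + (-3)·(3) = 72
18·t² − 144·t + 722 = 0  ⇒  m = 72² − 18·722 = -7812
m = -7812 < 0,  v_rel·d = 72 > 0  ⇒  outside

inside=no margin=-7812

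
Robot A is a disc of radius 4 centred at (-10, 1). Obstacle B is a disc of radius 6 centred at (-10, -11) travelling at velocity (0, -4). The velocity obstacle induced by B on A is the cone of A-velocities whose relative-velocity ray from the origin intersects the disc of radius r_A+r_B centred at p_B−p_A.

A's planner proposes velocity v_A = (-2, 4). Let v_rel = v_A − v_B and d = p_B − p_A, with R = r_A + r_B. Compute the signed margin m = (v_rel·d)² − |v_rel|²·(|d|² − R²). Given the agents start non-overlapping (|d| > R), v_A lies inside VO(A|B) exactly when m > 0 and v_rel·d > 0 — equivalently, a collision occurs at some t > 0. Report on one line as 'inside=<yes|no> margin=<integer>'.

d = (0, -12),  |d|² = 144;  R = 4+6 = 10,  c = 144−10² = 44
v_rel = (-2, 8),  |v_rel|² = 68;  v_rel·d = (-2)·(0) + (8)·(-12) = -96
68·t² + 192·t + 44 = 0  ⇒  m = (-96)² − 68·44 = 6224
m = 6224 > 0,  v_rel·d = -96 < 0  ⇒  outside

inside=no margin=6224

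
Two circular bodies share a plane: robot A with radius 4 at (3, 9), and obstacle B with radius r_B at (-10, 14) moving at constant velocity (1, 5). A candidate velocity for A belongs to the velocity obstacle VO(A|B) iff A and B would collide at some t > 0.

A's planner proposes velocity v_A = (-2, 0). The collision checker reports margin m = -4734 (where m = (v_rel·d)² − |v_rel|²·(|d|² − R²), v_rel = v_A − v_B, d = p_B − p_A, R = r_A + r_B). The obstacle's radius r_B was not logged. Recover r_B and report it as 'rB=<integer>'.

m = -4734
d = (-13, 5);  v_rel = (-3, -5),  |v_rel|² = 34
v_rel×d = (-3)·(5) − (-5)·(-13) = -80
since m = R²·34 − (-80)²:  R² = (6400 + -4734) / 34 = 49
R = √49 = 7  ⇒  r_B = 7 − 4 = 3

rB=3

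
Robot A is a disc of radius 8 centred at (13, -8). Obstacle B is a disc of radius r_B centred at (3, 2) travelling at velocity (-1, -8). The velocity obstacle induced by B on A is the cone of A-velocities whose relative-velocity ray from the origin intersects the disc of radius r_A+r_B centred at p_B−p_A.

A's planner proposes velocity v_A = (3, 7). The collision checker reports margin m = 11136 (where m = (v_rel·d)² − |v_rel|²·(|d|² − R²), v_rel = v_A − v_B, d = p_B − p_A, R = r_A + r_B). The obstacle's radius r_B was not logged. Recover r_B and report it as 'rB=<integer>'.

m = 11136
d = (-10, 10);  v_rel = (4, 15),  |v_rel|² = 241
v_rel×d = (4)·(10) − (15)·(-10) = 190
since m = R²·241 − 190²:  R² = (36100 + 11136) / 241 = 196
R = √196 = 14  ⇒  r_B = 14 − 8 = 6

rB=6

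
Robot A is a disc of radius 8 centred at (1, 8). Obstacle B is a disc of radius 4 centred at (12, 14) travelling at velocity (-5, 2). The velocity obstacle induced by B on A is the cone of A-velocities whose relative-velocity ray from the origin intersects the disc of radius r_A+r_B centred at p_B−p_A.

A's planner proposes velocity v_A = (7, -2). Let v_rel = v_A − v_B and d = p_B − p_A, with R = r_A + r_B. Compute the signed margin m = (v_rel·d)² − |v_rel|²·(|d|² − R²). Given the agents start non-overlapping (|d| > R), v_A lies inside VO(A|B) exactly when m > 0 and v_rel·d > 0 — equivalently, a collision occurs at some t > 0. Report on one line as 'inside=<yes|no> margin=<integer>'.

d = (11, 6),  |d|² = 157;  R = 8+4 = 12,  c = 157−12² = 13
v_rel = (12, -4),  |v_rel|² = 160;  v_rel·d = (12)·(11) + (-4)·(6) = 108
160·t² − 216·t + 13 = 0  ⇒  m = 108² − 160·13 = 9584
m = 9584 > 0,  v_rel·d = 108 > 0  ⇒  inside

inside=yes margin=9584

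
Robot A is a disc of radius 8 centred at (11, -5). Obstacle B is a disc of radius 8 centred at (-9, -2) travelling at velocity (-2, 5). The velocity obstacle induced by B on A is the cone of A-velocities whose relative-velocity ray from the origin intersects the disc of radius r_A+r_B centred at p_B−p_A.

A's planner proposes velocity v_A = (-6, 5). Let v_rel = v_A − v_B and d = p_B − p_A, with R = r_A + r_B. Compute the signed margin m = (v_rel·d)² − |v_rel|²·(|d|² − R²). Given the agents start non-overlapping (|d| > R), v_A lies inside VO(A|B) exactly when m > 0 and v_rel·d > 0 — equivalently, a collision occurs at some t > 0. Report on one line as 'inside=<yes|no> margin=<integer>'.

d = (-20, 3),  |d|² = 409;  R = 8+8 = 16,  c = 409−16² = 153
v_rel = (-4, 0),  |v_rel|² = 16;  v_rel·d = (-4)·(-20) + (0)·(3) = 80
16·t² − 160·t + 153 = 0  ⇒  m = 80² − 16·153 = 3952
m = 3952 > 0,  v_rel·d = 80 > 0  ⇒  inside

inside=yes margin=3952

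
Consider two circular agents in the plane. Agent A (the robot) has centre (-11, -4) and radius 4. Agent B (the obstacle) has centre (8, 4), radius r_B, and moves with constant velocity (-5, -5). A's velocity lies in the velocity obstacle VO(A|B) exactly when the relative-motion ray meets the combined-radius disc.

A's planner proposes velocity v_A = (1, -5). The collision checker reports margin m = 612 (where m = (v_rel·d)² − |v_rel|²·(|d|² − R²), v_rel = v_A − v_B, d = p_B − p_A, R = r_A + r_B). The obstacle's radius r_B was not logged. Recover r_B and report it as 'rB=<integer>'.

m = 612
d = (19, 8);  v_rel = (6, 0),  |v_rel|² = 36
v_rel×d = (6)·(8) − (0)·(19) = 48
since m = R²·36 − 48²:  R² = (2304 + 612) / 36 = 81
R = √81 = 9  ⇒  r_B = 9 − 4 = 5

rB=5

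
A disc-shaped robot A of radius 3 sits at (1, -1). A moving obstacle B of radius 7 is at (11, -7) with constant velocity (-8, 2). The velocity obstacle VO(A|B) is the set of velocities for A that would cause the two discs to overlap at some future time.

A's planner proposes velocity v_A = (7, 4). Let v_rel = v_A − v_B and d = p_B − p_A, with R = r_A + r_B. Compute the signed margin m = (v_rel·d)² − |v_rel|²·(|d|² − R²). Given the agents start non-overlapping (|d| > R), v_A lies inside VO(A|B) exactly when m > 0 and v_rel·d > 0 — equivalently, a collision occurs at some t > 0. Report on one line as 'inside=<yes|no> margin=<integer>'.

d = (10, -6),  |d|² = 136;  R = 3+7 = 10,  c = 136−10² = 36
v_rel = (15, 2),  |v_rel|² = 229;  v_rel·d = (15)·(10) + (2)·(-6) = 138
229·t² − 276·t + 36 = 0  ⇒  m = 138² − 229·36 = 10800
m = 10800 > 0,  v_rel·d = 138 > 0  ⇒  inside

inside=yes margin=10800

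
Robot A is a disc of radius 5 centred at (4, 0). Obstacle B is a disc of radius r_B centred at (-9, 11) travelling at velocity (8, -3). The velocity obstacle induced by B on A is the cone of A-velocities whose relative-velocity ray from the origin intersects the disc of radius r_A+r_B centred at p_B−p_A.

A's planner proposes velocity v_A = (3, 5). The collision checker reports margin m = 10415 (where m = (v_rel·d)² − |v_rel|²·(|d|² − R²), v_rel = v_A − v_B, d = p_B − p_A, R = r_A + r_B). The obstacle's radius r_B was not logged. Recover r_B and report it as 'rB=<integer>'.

m = 10415
d = (-13, 11);  v_rel = (-5, 8),  |v_rel|² = 89
v_rel×d = (-5)·(11) − (8)·(-13) = 49
since m = R²·89 − 49²:  R² = (2401 + 10415) / 89 = 144
R = √144 = 12  ⇒  r_B = 12 − 5 = 7

rB=7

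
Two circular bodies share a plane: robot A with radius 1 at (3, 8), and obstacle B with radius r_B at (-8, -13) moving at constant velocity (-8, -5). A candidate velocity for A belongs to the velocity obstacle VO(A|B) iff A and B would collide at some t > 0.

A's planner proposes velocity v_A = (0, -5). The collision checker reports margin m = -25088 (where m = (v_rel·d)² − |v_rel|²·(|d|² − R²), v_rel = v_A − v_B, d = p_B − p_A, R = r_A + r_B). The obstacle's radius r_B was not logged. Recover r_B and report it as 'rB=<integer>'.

m = -25088
d = (-11, -21);  v_rel = (8, 0),  |v_rel|² = 64
v_rel×d = (8)·(-21) − (0)·(-11) = -168
since m = R²·64 − (-168)²:  R² = (28224 + -25088) / 64 = 49
R = √49 = 7  ⇒  r_B = 7 − 1 = 6

rB=6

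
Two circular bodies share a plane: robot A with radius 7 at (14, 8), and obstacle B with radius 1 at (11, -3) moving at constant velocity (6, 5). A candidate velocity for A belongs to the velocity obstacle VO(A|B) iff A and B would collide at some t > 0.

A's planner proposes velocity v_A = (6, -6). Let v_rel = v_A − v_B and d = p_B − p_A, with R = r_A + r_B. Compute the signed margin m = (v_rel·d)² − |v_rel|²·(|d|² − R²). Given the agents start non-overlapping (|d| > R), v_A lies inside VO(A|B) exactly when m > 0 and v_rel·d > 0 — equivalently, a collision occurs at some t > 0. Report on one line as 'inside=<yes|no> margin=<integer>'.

d = (-3, -11),  |d|² = 130;  R = 7+1 = 8,  c = 130−8² = 66
v_rel = (0, -11),  |v_rel|² = 121;  v_rel·d = (0)·(-3) + (-11)·(-11) = 121
121·t² − 242·t + 66 = 0  ⇒  m = 121² − 121·66 = 6655
m = 6655 > 0,  v_rel·d = 121 > 0  ⇒  inside

inside=yes margin=6655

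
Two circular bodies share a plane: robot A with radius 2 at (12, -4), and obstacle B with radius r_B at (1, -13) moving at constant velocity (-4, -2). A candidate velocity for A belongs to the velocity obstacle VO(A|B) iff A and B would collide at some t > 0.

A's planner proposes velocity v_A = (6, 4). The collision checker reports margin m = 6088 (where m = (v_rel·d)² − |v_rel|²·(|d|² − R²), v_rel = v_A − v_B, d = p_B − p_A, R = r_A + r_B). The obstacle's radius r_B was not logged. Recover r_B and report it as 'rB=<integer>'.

m = 6088
d = (-11, -9);  v_rel = (10, 6),  |v_rel|² = 136
v_rel×d = (10)·(-9) − (6)·(-11) = -24
since m = R²·136 − (-24)²:  R² = (576 + 6088) / 136 = 49
R = √49 = 7  ⇒  r_B = 7 − 2 = 5

rB=5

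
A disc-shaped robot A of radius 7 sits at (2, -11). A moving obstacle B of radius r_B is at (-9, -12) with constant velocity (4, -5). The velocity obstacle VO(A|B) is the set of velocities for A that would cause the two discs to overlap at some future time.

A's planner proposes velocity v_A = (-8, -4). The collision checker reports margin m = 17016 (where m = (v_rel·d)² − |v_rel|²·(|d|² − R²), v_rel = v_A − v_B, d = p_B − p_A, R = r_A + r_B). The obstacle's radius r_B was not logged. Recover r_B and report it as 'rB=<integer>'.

m = 17016
d = (-11, -1);  v_rel = (-12, 1),  |v_rel|² = 145
v_rel×d = (-12)·(-1) − (1)·(-11) = 23
since m = R²·145 − 23²:  R² = (529 + 17016) / 145 = 121
R = √121 = 11  ⇒  r_B = 11 − 7 = 4

rB=4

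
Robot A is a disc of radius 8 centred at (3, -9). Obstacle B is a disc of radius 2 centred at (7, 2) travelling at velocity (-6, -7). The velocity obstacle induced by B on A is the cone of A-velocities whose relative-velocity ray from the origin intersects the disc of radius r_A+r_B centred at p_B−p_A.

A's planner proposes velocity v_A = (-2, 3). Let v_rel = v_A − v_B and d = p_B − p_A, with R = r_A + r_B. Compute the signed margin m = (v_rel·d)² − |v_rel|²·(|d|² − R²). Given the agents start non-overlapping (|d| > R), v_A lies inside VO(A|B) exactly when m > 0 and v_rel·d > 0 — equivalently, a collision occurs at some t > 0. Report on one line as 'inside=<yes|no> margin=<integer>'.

d = (4, 11),  |d|² = 137;  R = 8+2 = 10,  c = 137−10² = 37
v_rel = (4, 10),  |v_rel|² = 116;  v_rel·d = (4)·(4) + (10)·(11) = 126
116·t² − 252·t + 37 = 0  ⇒  m = 126² − 116·37 = 11584
m = 11584 > 0,  v_rel·d = 126 > 0  ⇒  inside

inside=yes margin=11584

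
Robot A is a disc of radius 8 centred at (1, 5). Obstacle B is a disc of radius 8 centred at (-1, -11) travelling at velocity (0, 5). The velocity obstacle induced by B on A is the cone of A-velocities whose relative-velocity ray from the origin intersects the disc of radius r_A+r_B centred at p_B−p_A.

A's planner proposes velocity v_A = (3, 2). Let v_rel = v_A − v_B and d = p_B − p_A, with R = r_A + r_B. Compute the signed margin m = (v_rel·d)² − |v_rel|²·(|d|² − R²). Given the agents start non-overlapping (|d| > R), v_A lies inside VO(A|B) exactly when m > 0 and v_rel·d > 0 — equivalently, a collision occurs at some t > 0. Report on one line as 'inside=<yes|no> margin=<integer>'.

d = (-2, -16),  |d|² = 260;  R = 8+8 = 16,  c = 260−16² = 4
v_rel = (3, -3),  |v_rel|² = 18;  v_rel·d = (3)·(-2) + (-3)·(-16) = 42
18·t² − 84·t + 4 = 0  ⇒  m = 42² − 18·4 = 1692
m = 1692 > 0,  v_rel·d = 42 > 0  ⇒  inside

inside=yes margin=1692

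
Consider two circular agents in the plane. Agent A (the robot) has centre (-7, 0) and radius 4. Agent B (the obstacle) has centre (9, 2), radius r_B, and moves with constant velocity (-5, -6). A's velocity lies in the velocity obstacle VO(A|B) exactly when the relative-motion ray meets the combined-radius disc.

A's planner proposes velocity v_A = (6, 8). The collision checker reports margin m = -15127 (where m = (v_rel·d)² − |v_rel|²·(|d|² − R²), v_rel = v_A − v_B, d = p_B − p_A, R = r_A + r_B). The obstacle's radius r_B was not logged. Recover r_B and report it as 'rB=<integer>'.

m = -15127
d = (16, 2);  v_rel = (11, 14),  |v_rel|² = 317
v_rel×d = (11)·(2) − (14)·(16) = -202
since m = R²·317 − (-202)²:  R² = (40804 + -15127) / 317 = 81
R = √81 = 9  ⇒  r_B = 9 − 4 = 5

rB=5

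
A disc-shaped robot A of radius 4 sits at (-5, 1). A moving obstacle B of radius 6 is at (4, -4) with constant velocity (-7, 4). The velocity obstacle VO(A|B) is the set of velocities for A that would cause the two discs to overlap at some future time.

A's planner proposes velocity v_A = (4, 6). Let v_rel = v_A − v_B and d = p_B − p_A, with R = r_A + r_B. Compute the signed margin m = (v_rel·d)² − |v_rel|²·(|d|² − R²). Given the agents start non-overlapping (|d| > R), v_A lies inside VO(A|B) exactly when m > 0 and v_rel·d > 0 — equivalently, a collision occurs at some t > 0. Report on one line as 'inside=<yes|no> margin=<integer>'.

d = (9, -5),  |d|² = 106;  R = 4+6 = 10,  c = 106−10² = 6
v_rel = (11, 2),  |v_rel|² = 125;  v_rel·d = (11)·(9) + (2)·(-5) = 89
125·t² − 178·t + 6 = 0  ⇒  m = 89² − 125·6 = 7171
m = 7171 > 0,  v_rel·d = 89 > 0  ⇒  inside

inside=yes margin=7171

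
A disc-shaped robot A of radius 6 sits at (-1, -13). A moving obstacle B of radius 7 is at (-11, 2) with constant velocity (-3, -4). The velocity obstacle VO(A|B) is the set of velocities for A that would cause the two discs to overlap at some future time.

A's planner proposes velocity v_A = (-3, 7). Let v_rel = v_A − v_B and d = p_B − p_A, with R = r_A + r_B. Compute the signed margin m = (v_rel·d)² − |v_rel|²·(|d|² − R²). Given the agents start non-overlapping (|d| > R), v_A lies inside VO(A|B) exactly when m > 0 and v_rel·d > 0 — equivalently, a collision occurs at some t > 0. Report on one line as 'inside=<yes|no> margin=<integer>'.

d = (-10, 15),  |d|² = 325;  R = 6+7 = 13,  c = 325−13² = 156
v_rel = (0, 11),  |v_rel|² = 121;  v_rel·d = (0)·(-10) + (11)·(15) = 165
121·t² − 330·t + 156 = 0  ⇒  m = 165² − 121·156 = 8349
m = 8349 > 0,  v_rel·d = 165 > 0  ⇒  inside

inside=yes margin=8349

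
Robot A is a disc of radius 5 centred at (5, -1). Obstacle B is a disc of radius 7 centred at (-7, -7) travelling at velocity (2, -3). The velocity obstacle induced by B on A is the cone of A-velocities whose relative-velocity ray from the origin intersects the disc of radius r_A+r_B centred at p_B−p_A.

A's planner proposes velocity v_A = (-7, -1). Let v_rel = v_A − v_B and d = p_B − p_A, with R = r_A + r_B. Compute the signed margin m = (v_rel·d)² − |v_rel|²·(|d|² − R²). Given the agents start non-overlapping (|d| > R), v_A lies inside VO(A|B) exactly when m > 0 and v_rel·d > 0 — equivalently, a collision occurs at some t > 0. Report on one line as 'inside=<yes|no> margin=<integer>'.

d = (-12, -6),  |d|² = 180;  R = 5+7 = 12,  c = 180−12² = 36
v_rel = (-9, 2),  |v_rel|² = 85;  v_rel·d = (-9)·(-12) + (2)·(-6) = 96
85·t² − 192·t + 36 = 0  ⇒  m = 96² − 85·36 = 6156
m = 6156 > 0,  v_rel·d = 96 > 0  ⇒  inside

inside=yes margin=6156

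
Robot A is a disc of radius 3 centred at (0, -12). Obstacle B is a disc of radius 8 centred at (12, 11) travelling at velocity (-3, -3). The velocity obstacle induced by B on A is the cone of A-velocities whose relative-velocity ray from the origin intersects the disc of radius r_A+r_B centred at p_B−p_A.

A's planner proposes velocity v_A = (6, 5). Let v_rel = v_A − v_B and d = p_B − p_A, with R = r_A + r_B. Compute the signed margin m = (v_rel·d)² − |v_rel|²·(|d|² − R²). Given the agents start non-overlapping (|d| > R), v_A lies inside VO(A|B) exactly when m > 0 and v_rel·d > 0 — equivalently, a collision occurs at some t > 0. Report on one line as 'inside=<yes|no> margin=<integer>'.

d = (12, 23),  |d|² = 673;  R = 3+8 = 11,  c = 673−11² = 552
v_rel = (9, 8),  |v_rel|² = 145;  v_rel·d = (9)·(12) + (8)·(23) = 292
145·t² − 584·t + 552 = 0  ⇒  m = 292² − 145·552 = 5224
m = 5224 > 0,  v_rel·d = 292 > 0  ⇒  inside

inside=yes margin=5224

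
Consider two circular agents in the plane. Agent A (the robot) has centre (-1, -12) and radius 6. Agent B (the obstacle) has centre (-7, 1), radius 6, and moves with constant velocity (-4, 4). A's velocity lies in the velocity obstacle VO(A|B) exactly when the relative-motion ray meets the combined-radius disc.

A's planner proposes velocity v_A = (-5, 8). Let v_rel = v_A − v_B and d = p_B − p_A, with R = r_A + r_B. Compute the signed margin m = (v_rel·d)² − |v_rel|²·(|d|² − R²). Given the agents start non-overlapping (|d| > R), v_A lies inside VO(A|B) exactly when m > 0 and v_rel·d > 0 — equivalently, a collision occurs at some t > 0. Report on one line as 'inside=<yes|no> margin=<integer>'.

d = (-6, 13),  |d|² = 205;  R = 6+6 = 12,  c = 205−12² = 61
v_rel = (-1, 4),  |v_rel|² = 17;  v_rel·d = (-1)·(-6) + (4)·(13) = 58
17·t² − 116·t + 61 = 0  ⇒  m = 58² − 17·61 = 2327
m = 2327 > 0,  v_rel·d = 58 > 0  ⇒  inside

inside=yes margin=2327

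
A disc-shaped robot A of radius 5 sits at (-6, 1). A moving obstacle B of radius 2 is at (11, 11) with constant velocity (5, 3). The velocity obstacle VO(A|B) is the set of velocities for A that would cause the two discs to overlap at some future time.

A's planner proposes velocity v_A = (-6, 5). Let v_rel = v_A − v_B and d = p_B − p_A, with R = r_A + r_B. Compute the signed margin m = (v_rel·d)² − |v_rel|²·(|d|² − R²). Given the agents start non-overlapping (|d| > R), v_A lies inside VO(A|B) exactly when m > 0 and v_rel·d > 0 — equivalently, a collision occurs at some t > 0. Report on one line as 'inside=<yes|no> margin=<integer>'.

d = (17, 10),  |d|² = 389;  R = 5+2 = 7,  c = 389−7² = 340
v_rel = (-11, 2),  |v_rel|² = 125;  v_rel·d = (-11)·(17) + (2)·(10) = -167
125·t² + 334·t + 340 = 0  ⇒  m = (-167)² − 125·340 = -14611
m = -14611 < 0,  v_rel·d = -167 < 0  ⇒  outside

inside=no margin=-14611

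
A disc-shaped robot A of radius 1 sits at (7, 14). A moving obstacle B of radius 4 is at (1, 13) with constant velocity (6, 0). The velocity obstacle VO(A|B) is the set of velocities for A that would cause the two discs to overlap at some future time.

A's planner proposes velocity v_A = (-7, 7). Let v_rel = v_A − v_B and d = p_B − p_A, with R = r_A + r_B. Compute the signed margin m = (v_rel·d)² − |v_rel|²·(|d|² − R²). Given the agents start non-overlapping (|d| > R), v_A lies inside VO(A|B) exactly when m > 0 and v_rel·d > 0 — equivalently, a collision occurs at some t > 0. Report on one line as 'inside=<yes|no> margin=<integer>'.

d = (-6, -1),  |d|² = 37;  R = 1+4 = 5,  c = 37−5² = 12
v_rel = (-13, 7),  |v_rel|² = 218;  v_rel·d = (-13)·(-6) + (7)·(-1) = 71
218·t² − 142·t + 12 = 0  ⇒  m = 71² − 218·12 = 2425
m = 2425 > 0,  v_rel·d = 71 > 0  ⇒  inside

inside=yes margin=2425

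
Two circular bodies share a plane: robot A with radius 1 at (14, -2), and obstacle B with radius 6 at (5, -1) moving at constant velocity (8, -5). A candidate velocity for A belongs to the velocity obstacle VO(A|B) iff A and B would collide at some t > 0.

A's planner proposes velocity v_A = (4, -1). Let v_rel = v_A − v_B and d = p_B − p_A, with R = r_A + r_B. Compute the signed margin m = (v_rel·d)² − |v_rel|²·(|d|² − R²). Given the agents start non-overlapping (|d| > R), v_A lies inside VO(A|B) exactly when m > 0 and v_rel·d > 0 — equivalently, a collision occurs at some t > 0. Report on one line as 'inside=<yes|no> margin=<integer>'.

d = (-9, 1),  |d|² = 82;  R = 1+6 = 7,  c = 82−7² = 33
v_rel = (-4, 4),  |v_rel|² = 32;  v_rel·d = (-4)·(-9) + (4)·(1) = 40
32·t² − 80·t + 33 = 0  ⇒  m = 40² − 32·33 = 544
m = 544 > 0,  v_rel·d = 40 > 0  ⇒  inside

inside=yes margin=544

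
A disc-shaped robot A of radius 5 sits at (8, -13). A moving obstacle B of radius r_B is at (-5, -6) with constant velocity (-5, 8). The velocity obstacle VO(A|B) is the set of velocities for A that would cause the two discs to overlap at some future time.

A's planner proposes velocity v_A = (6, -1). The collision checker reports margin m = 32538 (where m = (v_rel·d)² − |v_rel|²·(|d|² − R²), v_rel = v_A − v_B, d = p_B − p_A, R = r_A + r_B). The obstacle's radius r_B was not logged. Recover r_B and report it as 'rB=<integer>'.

m = 32538
d = (-13, 7);  v_rel = (11, -9),  |v_rel|² = 202
v_rel×d = (11)·(7) − (-9)·(-13) = -40
since m = R²·202 − (-40)²:  R² = (1600 + 32538) / 202 = 169
R = √169 = 13  ⇒  r_B = 13 − 5 = 8

rB=8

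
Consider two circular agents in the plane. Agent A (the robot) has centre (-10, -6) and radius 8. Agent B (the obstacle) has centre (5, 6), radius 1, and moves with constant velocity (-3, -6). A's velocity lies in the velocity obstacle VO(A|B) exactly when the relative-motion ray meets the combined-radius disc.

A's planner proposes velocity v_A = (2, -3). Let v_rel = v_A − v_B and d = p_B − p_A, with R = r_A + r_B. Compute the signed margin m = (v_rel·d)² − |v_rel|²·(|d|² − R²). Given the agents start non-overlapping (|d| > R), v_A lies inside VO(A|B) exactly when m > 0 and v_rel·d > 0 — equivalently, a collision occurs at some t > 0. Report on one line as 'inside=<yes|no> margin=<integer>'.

d = (15, 12),  |d|² = 369;  R = 8+1 = 9,  c = 369−9² = 288
v_rel = (5, 3),  |v_rel|² = 34;  v_rel·d = (5)·(15) + (3)·(12) = 111
34·t² − 222·t + 288 = 0  ⇒  m = 111² − 34·288 = 2529
m = 2529 > 0,  v_rel·d = 111 > 0  ⇒  inside

inside=yes margin=2529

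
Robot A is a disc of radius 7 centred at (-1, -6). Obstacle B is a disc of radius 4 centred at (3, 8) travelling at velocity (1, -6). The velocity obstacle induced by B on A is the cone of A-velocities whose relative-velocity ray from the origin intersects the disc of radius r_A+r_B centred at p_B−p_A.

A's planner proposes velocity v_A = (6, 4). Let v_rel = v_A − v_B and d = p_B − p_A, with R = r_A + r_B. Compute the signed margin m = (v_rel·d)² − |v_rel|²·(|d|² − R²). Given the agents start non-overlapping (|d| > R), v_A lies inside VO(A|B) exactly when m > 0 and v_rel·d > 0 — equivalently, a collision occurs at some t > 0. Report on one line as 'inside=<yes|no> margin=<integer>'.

d = (4, 14),  |d|² = 212;  R = 7+4 = 11,  c = 212−11² = 91
v_rel = (5, 10),  |v_rel|² = 125;  v_rel·d = (5)·(4) + (10)·(14) = 160
125·t² − 320·t + 91 = 0  ⇒  m = 160² − 125·91 = 14225
m = 14225 > 0,  v_rel·d = 160 > 0  ⇒  inside

inside=yes margin=14225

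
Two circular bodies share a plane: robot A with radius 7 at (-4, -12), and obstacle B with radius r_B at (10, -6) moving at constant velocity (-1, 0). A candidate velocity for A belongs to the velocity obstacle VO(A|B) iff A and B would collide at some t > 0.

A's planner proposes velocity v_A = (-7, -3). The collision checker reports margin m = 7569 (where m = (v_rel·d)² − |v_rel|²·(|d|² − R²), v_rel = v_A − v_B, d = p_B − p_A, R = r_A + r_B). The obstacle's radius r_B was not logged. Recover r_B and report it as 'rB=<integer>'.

m = 7569
d = (14, 6);  v_rel = (-6, -3),  |v_rel|² = 45
v_rel×d = (-6)·(6) − (-3)·(14) = 6
since m = R²·45 − 6²:  R² = (36 + 7569) / 45 = 169
R = √169 = 13  ⇒  r_B = 13 − 7 = 6

rB=6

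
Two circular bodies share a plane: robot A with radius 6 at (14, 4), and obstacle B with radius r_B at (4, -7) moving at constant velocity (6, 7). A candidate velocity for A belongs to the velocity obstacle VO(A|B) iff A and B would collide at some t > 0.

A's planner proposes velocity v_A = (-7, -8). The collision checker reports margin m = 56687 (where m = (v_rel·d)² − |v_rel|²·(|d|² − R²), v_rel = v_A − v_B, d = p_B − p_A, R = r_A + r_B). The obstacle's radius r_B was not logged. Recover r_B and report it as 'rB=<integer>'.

m = 56687
d = (-10, -11);  v_rel = (-13, -15),  |v_rel|² = 394
v_rel×d = (-13)·(-11) − (-15)·(-10) = -7
since m = R²·394 − (-7)²:  R² = (49 + 56687) / 394 = 144
R = √144 = 12  ⇒  r_B = 12 − 6 = 6

rB=6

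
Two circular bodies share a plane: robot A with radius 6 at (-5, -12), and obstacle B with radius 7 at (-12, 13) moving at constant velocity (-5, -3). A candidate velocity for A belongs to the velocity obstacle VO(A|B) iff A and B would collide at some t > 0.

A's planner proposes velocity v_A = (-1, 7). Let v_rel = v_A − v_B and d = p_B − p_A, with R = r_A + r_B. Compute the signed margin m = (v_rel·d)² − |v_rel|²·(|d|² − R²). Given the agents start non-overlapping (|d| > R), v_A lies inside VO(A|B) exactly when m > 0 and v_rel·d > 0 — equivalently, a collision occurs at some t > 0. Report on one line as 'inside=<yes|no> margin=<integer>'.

d = (-7, 25),  |d|² = 674;  R = 6+7 = 13,  c = 674−13² = 505
v_rel = (4, 10),  |v_rel|² = 116;  v_rel·d = (4)·(-7) + (10)·(25) = 222
116·t² − 444·t + 505 = 0  ⇒  m = 222² − 116·505 = -9296
m = -9296 < 0,  v_rel·d = 222 > 0  ⇒  outside

inside=no margin=-9296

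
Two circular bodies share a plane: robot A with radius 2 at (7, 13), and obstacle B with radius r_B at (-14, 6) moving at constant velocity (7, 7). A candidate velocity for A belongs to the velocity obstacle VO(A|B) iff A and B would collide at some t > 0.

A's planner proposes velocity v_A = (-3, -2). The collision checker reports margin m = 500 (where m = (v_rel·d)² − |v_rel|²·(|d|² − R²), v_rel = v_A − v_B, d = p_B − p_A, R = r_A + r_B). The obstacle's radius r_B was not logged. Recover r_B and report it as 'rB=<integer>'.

m = 500
d = (-21, -7);  v_rel = (-10, -9),  |v_rel|² = 181
v_rel×d = (-10)·(-7) − (-9)·(-21) = -119
since m = R²·181 − (-119)²:  R² = (14161 + 500) / 181 = 81
R = √81 = 9  ⇒  r_B = 9 − 2 = 7

rB=7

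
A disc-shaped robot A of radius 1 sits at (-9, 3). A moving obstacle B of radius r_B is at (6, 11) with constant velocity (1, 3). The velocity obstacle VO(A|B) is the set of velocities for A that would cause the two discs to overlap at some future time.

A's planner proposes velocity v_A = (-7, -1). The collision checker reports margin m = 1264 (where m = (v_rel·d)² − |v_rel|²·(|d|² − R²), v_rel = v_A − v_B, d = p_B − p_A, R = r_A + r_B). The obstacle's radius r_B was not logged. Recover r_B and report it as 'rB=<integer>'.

m = 1264
d = (15, 8);  v_rel = (-8, -4),  |v_rel|² = 80
v_rel×d = (-8)·(8) − (-4)·(15) = -4
since m = R²·80 − (-4)²:  R² = (16 + 1264) / 80 = 16
R = √16 = 4  ⇒  r_B = 4 − 1 = 3

rB=3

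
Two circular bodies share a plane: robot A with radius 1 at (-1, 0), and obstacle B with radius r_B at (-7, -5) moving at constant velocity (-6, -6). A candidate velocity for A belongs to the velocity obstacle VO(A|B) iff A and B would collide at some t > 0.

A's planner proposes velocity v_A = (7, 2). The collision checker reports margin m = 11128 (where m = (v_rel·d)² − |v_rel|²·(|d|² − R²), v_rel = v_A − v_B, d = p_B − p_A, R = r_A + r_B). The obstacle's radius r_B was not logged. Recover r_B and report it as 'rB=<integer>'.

m = 11128
d = (-6, -5);  v_rel = (13, 8),  |v_rel|² = 233
v_rel×d = (13)·(-5) − (8)·(-6) = -17
since m = R²·233 − (-17)²:  R² = (289 + 11128) / 233 = 49
R = √49 = 7  ⇒  r_B = 7 − 1 = 6

rB=6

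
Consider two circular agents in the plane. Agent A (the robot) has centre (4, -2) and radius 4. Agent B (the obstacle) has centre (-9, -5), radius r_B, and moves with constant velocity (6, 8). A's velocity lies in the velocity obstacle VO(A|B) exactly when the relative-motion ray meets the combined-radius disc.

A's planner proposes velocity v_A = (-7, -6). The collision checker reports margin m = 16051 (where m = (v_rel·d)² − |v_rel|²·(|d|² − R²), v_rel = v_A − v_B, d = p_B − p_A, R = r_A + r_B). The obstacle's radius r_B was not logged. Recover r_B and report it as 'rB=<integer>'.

m = 16051
d = (-13, -3);  v_rel = (-13, -14),  |v_rel|² = 365
v_rel×d = (-13)·(-3) − (-14)·(-13) = -143
since m = R²·365 − (-143)²:  R² = (20449 + 16051) / 365 = 100
R = √100 = 10  ⇒  r_B = 10 − 4 = 6

rB=6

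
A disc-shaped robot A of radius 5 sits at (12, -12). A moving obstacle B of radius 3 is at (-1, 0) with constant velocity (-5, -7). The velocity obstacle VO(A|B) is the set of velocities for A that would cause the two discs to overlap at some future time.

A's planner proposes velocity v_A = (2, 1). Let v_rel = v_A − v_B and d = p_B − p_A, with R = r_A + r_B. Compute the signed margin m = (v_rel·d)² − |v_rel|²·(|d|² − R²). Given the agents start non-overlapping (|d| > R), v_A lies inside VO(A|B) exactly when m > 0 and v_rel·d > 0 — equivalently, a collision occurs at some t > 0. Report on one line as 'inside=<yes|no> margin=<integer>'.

d = (-13, 12),  |d|² = 313;  R = 5+3 = 8,  c = 313−8² = 249
v_rel = (7, 8),  |v_rel|² = 113;  v_rel·d = (7)·(-13) + (8)·(12) = 5
113·t² − 10·t + 249 = 0  ⇒  m = 5² − 113·249 = -28112
m = -28112 < 0,  v_rel·d = 5 > 0  ⇒  outside

inside=no margin=-28112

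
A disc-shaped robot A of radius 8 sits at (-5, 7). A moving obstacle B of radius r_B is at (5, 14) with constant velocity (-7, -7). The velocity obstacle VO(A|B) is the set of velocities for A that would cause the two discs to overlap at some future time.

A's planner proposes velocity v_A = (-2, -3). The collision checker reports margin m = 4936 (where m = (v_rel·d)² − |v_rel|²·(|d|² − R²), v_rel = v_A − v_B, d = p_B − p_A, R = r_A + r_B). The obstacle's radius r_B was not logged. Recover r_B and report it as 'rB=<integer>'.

m = 4936
d = (10, 7);  v_rel = (5, 4),  |v_rel|² = 41
v_rel×d = (5)·(7) − (4)·(10) = -5
since m = R²·41 − (-5)²:  R² = (25 + 4936) / 41 = 121
R = √121 = 11  ⇒  r_B = 11 − 8 = 3

rB=3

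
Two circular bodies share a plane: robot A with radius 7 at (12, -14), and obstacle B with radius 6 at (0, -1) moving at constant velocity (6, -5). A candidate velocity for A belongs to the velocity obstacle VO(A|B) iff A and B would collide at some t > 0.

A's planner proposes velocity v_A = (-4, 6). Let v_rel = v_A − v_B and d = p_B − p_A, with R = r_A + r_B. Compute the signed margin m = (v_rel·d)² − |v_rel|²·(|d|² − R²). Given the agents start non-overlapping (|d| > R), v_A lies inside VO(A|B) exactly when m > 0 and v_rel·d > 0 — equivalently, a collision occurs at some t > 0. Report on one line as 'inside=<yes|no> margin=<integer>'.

d = (-12, 13),  |d|² = 313;  R = 7+6 = 13,  c = 313−13² = 144
v_rel = (-10, 11),  |v_rel|² = 221;  v_rel·d = (-10)·(-12) + (11)·(13) = 263
221·t² − 526·t + 144 = 0  ⇒  m = 263² − 221·144 = 37345
m = 37345 > 0,  v_rel·d = 263 > 0  ⇒  inside

inside=yes margin=37345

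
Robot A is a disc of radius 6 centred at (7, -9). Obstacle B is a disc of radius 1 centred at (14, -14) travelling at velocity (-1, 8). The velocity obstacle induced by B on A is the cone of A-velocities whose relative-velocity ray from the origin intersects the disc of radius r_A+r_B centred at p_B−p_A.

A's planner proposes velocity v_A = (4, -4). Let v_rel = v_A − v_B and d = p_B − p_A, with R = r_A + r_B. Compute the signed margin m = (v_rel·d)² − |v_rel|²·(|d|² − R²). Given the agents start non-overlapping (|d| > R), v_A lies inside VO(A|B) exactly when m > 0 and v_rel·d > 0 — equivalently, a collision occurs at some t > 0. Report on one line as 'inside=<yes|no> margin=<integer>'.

d = (7, -5),  |d|² = 74;  R = 6+1 = 7,  c = 74−7² = 25
v_rel = (5, -12),  |v_rel|² = 169;  v_rel·d = (5)·(7) + (-12)·(-5) = 95
169·t² − 190·t + 25 = 0  ⇒  m = 95² − 169·25 = 4800
m = 4800 > 0,  v_rel·d = 95 > 0  ⇒  inside

inside=yes margin=4800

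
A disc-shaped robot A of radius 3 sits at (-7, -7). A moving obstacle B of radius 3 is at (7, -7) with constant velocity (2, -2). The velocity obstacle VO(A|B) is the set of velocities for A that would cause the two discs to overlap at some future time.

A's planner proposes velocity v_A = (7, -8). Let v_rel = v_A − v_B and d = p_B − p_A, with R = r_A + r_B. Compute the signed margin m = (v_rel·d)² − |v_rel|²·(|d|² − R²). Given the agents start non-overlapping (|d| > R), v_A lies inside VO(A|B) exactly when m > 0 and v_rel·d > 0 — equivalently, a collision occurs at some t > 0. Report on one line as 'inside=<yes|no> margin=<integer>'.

d = (14, 0),  |d|² = 196;  R = 3+3 = 6,  c = 196−6² = 160
v_rel = (5, -6),  |v_rel|² = 61;  v_rel·d = (5)·(14) + (-6)·(0) = 70
61·t² − 140·t + 160 = 0  ⇒  m = 70² − 61·160 = -4860
m = -4860 < 0,  v_rel·d = 70 > 0  ⇒  outside

inside=no margin=-4860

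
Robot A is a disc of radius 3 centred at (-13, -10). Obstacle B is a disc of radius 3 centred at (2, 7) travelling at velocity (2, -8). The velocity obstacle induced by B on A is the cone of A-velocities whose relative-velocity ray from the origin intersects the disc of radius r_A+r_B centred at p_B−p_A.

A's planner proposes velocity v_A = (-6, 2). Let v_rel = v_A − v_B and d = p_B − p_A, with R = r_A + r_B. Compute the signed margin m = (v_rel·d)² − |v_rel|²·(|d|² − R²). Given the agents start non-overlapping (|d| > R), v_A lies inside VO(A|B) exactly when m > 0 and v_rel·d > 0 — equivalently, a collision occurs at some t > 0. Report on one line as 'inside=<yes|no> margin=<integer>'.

d = (15, 17),  |d|² = 514;  R = 3+3 = 6,  c = 514−6² = 478
v_rel = (-8, 10),  |v_rel|² = 164;  v_rel·d = (-8)·(15) + (10)·(17) = 50
164·t² − 100·t + 478 = 0  ⇒  m = 50² − 164·478 = -75892
m = -75892 < 0,  v_rel·d = 50 > 0  ⇒  outside

inside=no margin=-75892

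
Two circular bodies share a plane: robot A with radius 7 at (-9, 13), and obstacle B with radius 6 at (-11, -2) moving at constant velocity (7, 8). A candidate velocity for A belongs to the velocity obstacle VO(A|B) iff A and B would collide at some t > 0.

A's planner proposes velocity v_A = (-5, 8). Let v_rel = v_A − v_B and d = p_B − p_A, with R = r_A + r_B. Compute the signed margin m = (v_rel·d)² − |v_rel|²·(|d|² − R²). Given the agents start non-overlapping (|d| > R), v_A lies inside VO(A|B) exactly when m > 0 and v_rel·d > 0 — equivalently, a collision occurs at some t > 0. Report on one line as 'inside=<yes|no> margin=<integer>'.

d = (-2, -15),  |d|² = 229;  R = 7+6 = 13,  c = 229−13² = 60
v_rel = (-12, 0),  |v_rel|² = 144;  v_rel·d = (-12)·(-2) + (0)·(-15) = 24
144·t² − 48·t + 60 = 0  ⇒  m = 24² − 144·60 = -8064
m = -8064 < 0,  v_rel·d = 24 > 0  ⇒  outside

inside=no margin=-8064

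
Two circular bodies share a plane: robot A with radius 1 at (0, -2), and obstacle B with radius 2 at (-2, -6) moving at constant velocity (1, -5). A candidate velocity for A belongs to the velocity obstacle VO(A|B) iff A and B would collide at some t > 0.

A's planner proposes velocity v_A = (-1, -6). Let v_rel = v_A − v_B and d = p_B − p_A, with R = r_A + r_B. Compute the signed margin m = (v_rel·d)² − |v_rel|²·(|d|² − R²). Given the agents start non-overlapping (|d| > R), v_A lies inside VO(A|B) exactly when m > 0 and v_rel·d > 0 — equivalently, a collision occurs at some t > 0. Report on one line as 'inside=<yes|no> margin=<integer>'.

d = (-2, -4),  |d|² = 20;  R = 1+2 = 3,  c = 20−3² = 11
v_rel = (-2, -1),  |v_rel|² = 5;  v_rel·d = (-2)·(-2) + (-1)·(-4) = 8
5·t² − 16·t + 11 = 0  ⇒  m = 8² − 5·11 = 9
m = 9 > 0,  v_rel·d = 8 > 0  ⇒  inside

inside=yes margin=9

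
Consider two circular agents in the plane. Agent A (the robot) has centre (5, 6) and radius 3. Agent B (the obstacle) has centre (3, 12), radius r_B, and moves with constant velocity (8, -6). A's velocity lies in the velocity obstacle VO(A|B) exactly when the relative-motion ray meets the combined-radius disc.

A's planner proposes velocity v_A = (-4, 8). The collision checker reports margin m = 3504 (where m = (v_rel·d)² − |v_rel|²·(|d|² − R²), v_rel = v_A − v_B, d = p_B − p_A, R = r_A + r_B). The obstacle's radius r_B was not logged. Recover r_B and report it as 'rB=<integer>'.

m = 3504
d = (-2, 6);  v_rel = (-12, 14),  |v_rel|² = 340
v_rel×d = (-12)·(6) − (14)·(-2) = -44
since m = R²·340 − (-44)²:  R² = (1936 + 3504) / 340 = 16
R = √16 = 4  ⇒  r_B = 4 − 3 = 1

rB=1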